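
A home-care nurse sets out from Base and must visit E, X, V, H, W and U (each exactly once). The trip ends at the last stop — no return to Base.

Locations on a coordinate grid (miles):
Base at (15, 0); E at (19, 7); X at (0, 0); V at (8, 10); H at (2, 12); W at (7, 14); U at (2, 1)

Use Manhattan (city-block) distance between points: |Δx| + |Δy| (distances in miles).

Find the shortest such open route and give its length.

There are 6! = 720 possible orderings.
Base→E→X→V→H→W→U: 11+26+18+8+7+18 = 88
Base→E→X→V→H→U→W: 11+26+18+8+11+18 = 92
Base→E→X→V→W→H→U: 11+26+18+5+7+11 = 78
Base→E→X→V→W→U→H: 11+26+18+5+18+11 = 89
Base→E→X→V→U→H→W: 11+26+18+15+11+7 = 88
Base→E→X→V→U→W→H: 11+26+18+15+18+7 = 95
Base→E→X→H→V→W→U: 11+26+14+8+5+18 = 82
Base→E→X→H→V→U→W: 11+26+14+8+15+18 = 92
… (712 more)
Base→E→V→W→H→U→X: 11+14+5+7+11+3 = 51  ← best
The minimum is 51.
One shortest path: Base → E → V → W → H → U → X.

Minimum one-way distance = 51 miles.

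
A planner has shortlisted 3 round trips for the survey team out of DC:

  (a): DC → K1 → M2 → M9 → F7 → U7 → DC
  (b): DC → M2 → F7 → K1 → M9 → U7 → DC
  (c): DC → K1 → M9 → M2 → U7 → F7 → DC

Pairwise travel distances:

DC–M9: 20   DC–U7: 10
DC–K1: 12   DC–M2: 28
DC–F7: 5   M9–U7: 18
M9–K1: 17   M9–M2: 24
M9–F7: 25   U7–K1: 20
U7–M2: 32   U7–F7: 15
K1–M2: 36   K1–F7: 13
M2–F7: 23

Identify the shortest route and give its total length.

105 — (c) is the shortest.

(a): 12 + 36 + 24 + 25 + 15 + 10 = 122
(b): 28 + 23 + 13 + 17 + 18 + 10 = 109
(c): 12 + 17 + 24 + 32 + 15 + 5 = 105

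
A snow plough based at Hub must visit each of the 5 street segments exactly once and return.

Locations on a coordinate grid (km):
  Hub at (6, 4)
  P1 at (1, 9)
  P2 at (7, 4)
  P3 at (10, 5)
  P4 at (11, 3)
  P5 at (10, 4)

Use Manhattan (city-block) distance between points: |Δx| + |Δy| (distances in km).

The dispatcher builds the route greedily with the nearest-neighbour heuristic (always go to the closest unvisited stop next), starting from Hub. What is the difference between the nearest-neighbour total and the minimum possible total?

2 km longer than the optimal tour.

From Hub: P2=1, P5=4, P3=5, P4=6, P1=10 → choose P2 (1).
From P2: P5=3, P3=4, P4=5, P1=11 → choose P5 (3).
From P5: P3=1, P4=2, P1=14 → choose P3 (1).
From P3: P4=3, P1=13 → choose P4 (3).
From P4: P1=16 → choose P1 (16).
NN route Hub → P2 → P5 → P3 → P4 → P1 → Hub costs 34.
Optimal: Hub → P1 → P3 → P4 → P5 → P2 → Hub costs 32 (by enumerating all 60 distinct tours).
Excess = 34 − 32 = 2.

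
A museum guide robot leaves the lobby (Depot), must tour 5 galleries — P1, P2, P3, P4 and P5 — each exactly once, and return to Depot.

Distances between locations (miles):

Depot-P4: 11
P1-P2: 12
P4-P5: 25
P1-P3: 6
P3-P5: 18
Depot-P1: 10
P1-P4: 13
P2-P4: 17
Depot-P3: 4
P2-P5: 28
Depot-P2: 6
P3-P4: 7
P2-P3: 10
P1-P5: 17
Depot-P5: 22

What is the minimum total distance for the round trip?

With 5 stops there are 5!/2 = 60 distinct round trips (a route and its reverse cost the same).
Depot-P1-P2-P3-P4-P5-Depot: 10+12+10+7+25+22 = 86
Depot-P1-P2-P3-P5-P4-Depot: 10+12+10+18+25+11 = 86
Depot-P1-P2-P4-P3-P5-Depot: 10+12+17+7+18+22 = 86
Depot-P1-P2-P4-P5-P3-Depot: 10+12+17+25+18+4 = 86
Depot-P1-P2-P5-P3-P4-Depot: 10+12+28+18+7+11 = 86
Depot-P1-P2-P5-P4-P3-Depot: 10+12+28+25+7+4 = 86
Depot-P1-P3-P2-P4-P5-Depot: 10+6+10+17+25+22 = 90
Depot-P1-P3-P2-P5-P4-Depot: 10+6+10+28+25+11 = 90
Depot-P1-P3-P4-P2-P5-Depot: 10+6+7+17+28+22 = 90
Depot-P1-P3-P4-P5-P2-Depot: 10+6+7+25+28+6 = 82
Depot-P1-P3-P5-P2-P4-Depot: 10+6+18+28+17+11 = 90
Depot-P1-P3-P5-P4-P2-Depot: 10+6+18+25+17+6 = 82
Depot-P1-P4-P2-P3-P5-Depot: 10+13+17+10+18+22 = 90
Depot-P1-P4-P2-P5-P3-Depot: 10+13+17+28+18+4 = 90
… (46 more)
Depot-P2-P1-P5-P3-P4-Depot: 6+12+17+18+7+11 = 71  ← best
The minimum is 71.
One optimal route: Depot → P2 → P1 → P5 → P3 → P4 → Depot (or its reverse).

Shortest round trip = 71 miles.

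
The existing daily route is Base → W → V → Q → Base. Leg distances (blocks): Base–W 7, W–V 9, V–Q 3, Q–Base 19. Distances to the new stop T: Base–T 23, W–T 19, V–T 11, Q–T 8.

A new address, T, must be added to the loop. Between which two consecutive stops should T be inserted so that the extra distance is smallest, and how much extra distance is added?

Minimum extra distance: 12 blocks, inserting T between Q and Base.

Insertion cost between consecutive stops i–j is d(i,T) + d(T,j) − d(i,j):
  between Base and W: 23 + 19 − 7 = 35
  between W and V: 19 + 11 − 9 = 21
  between V and Q: 11 + 8 − 3 = 16
  between Q and Base: 8 + 23 − 19 = 12
Cheapest insertion is between Q and Base, adding 12.
New total = 38 + 12 = 50.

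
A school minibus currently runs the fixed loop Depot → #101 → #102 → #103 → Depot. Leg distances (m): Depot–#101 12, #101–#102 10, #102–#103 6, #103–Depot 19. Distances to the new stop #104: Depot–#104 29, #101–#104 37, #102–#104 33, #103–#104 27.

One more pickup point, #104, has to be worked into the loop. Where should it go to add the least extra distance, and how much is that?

Minimum extra distance: 37 m, inserting #104 between #103 and Depot.

Insertion cost between consecutive stops i–j is d(i,#104) + d(#104,j) − d(i,j):
  between Depot and #101: 29 + 37 − 12 = 54
  between #101 and #102: 37 + 33 − 10 = 60
  between #102 and #103: 33 + 27 − 6 = 54
  between #103 and Depot: 27 + 29 − 19 = 37
Cheapest insertion is between #103 and Depot, adding 37.
New total = 47 + 37 = 84.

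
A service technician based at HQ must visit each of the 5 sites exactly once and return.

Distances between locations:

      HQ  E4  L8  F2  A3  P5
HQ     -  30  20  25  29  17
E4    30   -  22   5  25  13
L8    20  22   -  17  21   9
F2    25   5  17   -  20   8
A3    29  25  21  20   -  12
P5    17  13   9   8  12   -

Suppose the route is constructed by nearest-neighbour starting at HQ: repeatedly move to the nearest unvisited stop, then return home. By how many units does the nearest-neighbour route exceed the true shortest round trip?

From HQ: P5=17, L8=20, F2=25, A3=29, E4=30 → choose P5 (17).
From P5: F2=8, L8=9, A3=12, E4=13 → choose F2 (8).
From F2: E4=5, L8=17, A3=20 → choose E4 (5).
From E4: L8=22, A3=25 → choose L8 (22).
From L8: A3=21 → choose A3 (21).
NN route HQ → P5 → F2 → E4 → L8 → A3 → HQ costs 102.
Optimal: HQ → E4 → F2 → A3 → P5 → L8 → HQ costs 96 (by enumerating all 60 distinct tours).
Excess = 102 − 96 = 6.

6 longer than the optimal tour.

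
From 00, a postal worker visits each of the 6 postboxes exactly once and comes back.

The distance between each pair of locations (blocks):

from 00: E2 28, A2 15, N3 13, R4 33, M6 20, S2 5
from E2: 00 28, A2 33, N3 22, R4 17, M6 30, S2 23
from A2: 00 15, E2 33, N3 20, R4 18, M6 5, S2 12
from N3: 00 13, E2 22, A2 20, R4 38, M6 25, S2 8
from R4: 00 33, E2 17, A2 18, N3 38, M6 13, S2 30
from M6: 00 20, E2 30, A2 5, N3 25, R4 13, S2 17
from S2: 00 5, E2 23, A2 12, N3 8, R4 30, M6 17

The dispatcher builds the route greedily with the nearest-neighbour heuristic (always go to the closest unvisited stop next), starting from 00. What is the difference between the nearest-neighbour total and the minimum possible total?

From 00: S2=5, N3=13, A2=15, M6=20, E2=28, R4=33 → choose S2 (5).
From S2: N3=8, A2=12, M6=17, E2=23, R4=30 → choose N3 (8).
From N3: A2=20, E2=22, M6=25, R4=38 → choose A2 (20).
From A2: M6=5, R4=18, E2=33 → choose M6 (5).
From M6: R4=13, E2=30 → choose R4 (13).
From R4: E2=17 → choose E2 (17).
NN route 00 → S2 → N3 → A2 → M6 → R4 → E2 → 00 costs 96.
Optimal: 00 → A2 → M6 → R4 → E2 → N3 → S2 → 00 costs 85 (by enumerating all 360 distinct tours).
Excess = 96 − 85 = 11.

11 blocks longer than the optimal tour.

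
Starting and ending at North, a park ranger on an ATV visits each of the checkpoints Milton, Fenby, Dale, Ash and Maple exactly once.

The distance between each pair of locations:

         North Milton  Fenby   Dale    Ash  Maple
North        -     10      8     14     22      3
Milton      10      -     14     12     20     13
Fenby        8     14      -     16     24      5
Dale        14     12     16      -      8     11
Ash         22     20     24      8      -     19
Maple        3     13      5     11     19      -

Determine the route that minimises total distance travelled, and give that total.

62 — the shortest possible round trip.

There are 60 distinct closed tours to check (reversals are equivalent).
North→Milton→Fenby→Dale→Ash→Maple→North: 10+14+16+8+19+3 = 70
North→Milton→Fenby→Dale→Maple→Ash→North: 10+14+16+11+19+22 = 92
North→Milton→Fenby→Ash→Dale→Maple→North: 10+14+24+8+11+3 = 70
North→Milton→Fenby→Ash→Maple→Dale→North: 10+14+24+19+11+14 = 92
North→Milton→Fenby→Maple→Dale→Ash→North: 10+14+5+11+8+22 = 70
North→Milton→Fenby→Maple→Ash→Dale→North: 10+14+5+19+8+14 = 70
North→Milton→Dale→Fenby→Ash→Maple→North: 10+12+16+24+19+3 = 84
North→Milton→Dale→Fenby→Maple→Ash→North: 10+12+16+5+19+22 = 84
North→Milton→Dale→Ash→Fenby→Maple→North: 10+12+8+24+5+3 = 62
North→Milton→Dale→Ash→Maple→Fenby→North: 10+12+8+19+5+8 = 62
North→Milton→Dale→Maple→Fenby→Ash→North: 10+12+11+5+24+22 = 84
North→Milton→Dale→Maple→Ash→Fenby→North: 10+12+11+19+24+8 = 84
North→Milton→Ash→Fenby→Dale→Maple→North: 10+20+24+16+11+3 = 84
North→Milton→Ash→Fenby→Maple→Dale→North: 10+20+24+5+11+14 = 84
… (46 more)
The minimum is 62.
One optimal route: North → Milton → Dale → Ash → Fenby → Maple → North (or its reverse).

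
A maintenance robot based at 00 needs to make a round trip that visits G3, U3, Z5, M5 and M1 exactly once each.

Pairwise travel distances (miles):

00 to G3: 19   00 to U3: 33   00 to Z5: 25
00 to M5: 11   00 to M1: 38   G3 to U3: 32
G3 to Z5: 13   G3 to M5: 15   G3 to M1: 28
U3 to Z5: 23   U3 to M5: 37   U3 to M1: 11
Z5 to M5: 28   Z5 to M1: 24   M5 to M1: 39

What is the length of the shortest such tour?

Shortest round trip = 107 miles.

There are 60 distinct closed tours to check (reversals are equivalent).
00 - G3 - U3 - Z5 - M5 - M1 - 00: 19+32+23+28+39+38 = 179
00 - G3 - U3 - Z5 - M1 - M5 - 00: 19+32+23+24+39+11 = 148
00 - G3 - U3 - M5 - Z5 - M1 - 00: 19+32+37+28+24+38 = 178
00 - G3 - U3 - M5 - M1 - Z5 - 00: 19+32+37+39+24+25 = 176
00 - G3 - U3 - M1 - Z5 - M5 - 00: 19+32+11+24+28+11 = 125
00 - G3 - U3 - M1 - M5 - Z5 - 00: 19+32+11+39+28+25 = 154
00 - G3 - Z5 - U3 - M5 - M1 - 00: 19+13+23+37+39+38 = 169
00 - G3 - Z5 - U3 - M1 - M5 - 00: 19+13+23+11+39+11 = 116
00 - G3 - Z5 - M5 - U3 - M1 - 00: 19+13+28+37+11+38 = 146
00 - G3 - Z5 - M5 - M1 - U3 - 00: 19+13+28+39+11+33 = 143
00 - G3 - Z5 - M1 - U3 - M5 - 00: 19+13+24+11+37+11 = 115
00 - G3 - Z5 - M1 - M5 - U3 - 00: 19+13+24+39+37+33 = 165
00 - G3 - M5 - U3 - Z5 - M1 - 00: 19+15+37+23+24+38 = 156
00 - G3 - M5 - U3 - M1 - Z5 - 00: 19+15+37+11+24+25 = 131
… (46 more)
00 - U3 - M1 - Z5 - G3 - M5 - 00: 33+11+24+13+15+11 = 107  ← best
The minimum is 107.
One optimal route: 00 → U3 → M1 → Z5 → G3 → M5 → 00 (or its reverse).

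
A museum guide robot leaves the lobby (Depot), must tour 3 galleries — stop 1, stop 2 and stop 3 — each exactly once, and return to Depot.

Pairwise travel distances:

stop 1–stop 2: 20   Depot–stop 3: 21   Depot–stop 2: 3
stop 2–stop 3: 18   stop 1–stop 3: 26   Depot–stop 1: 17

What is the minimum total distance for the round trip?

With 3 stops there are 3!/2 = 3 distinct round trips (a route and its reverse cost the same).
Depot → stop 1 → stop 2 → stop 3 → Depot: 17+20+18+21 = 76
Depot → stop 1 → stop 3 → stop 2 → Depot: 17+26+18+3 = 64
Depot → stop 2 → stop 1 → stop 3 → Depot: 3+20+26+21 = 70
The minimum is 64.
One optimal route: Depot → stop 1 → stop 3 → stop 2 → Depot (or its reverse).

64 — the shortest possible round trip.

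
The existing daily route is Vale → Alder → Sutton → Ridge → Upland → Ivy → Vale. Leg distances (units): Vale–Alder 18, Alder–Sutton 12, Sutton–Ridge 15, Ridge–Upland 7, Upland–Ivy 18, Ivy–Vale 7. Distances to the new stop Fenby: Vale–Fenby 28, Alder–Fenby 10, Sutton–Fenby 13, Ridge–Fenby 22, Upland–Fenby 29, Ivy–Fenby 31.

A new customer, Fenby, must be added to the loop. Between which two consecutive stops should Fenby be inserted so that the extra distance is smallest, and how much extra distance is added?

Minimum extra distance: 11, inserting Fenby between Alder and Sutton.

Insertion cost between consecutive stops i–j is d(i,Fenby) + d(Fenby,j) − d(i,j):
  between Vale and Alder: 28 + 10 − 18 = 20
  between Alder and Sutton: 10 + 13 − 12 = 11
  between Sutton and Ridge: 13 + 22 − 15 = 20
  between Ridge and Upland: 22 + 29 − 7 = 44
  between Upland and Ivy: 29 + 31 − 18 = 42
  between Ivy and Vale: 31 + 28 − 7 = 52
Cheapest insertion is between Alder and Sutton, adding 11.
New total = 77 + 11 = 88.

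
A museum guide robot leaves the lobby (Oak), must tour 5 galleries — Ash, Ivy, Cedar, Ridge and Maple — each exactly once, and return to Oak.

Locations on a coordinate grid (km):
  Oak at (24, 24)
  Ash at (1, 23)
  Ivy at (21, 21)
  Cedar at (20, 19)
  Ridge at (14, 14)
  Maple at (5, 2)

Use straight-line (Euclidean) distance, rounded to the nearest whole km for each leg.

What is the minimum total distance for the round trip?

Shortest round trip = 73 km.

There are 60 distinct closed tours to check (reversals are equivalent).
Oak-Ash-Ivy-Cedar-Ridge-Maple-Oak: 23+20+2+8+15+29 = 97
Oak-Ash-Ivy-Cedar-Maple-Ridge-Oak: 23+20+2+23+15+14 = 97
Oak-Ash-Ivy-Ridge-Cedar-Maple-Oak: 23+20+10+8+23+29 = 113
Oak-Ash-Ivy-Ridge-Maple-Cedar-Oak: 23+20+10+15+23+6 = 97
Oak-Ash-Ivy-Maple-Cedar-Ridge-Oak: 23+20+25+23+8+14 = 113
Oak-Ash-Ivy-Maple-Ridge-Cedar-Oak: 23+20+25+15+8+6 = 97
Oak-Ash-Cedar-Ivy-Ridge-Maple-Oak: 23+19+2+10+15+29 = 98
Oak-Ash-Cedar-Ivy-Maple-Ridge-Oak: 23+19+2+25+15+14 = 98
Oak-Ash-Cedar-Ridge-Ivy-Maple-Oak: 23+19+8+10+25+29 = 114
Oak-Ash-Cedar-Ridge-Maple-Ivy-Oak: 23+19+8+15+25+4 = 94
Oak-Ash-Cedar-Maple-Ivy-Ridge-Oak: 23+19+23+25+10+14 = 114
Oak-Ash-Cedar-Maple-Ridge-Ivy-Oak: 23+19+23+15+10+4 = 94
Oak-Ash-Ridge-Ivy-Cedar-Maple-Oak: 23+16+10+2+23+29 = 103
Oak-Ash-Ridge-Ivy-Maple-Cedar-Oak: 23+16+10+25+23+6 = 103
… (46 more)
Oak-Ash-Maple-Ridge-Cedar-Ivy-Oak: 23+21+15+8+2+4 = 73  ← best
The minimum is 73.
One optimal route: Oak → Ash → Maple → Ridge → Cedar → Ivy → Oak (or its reverse).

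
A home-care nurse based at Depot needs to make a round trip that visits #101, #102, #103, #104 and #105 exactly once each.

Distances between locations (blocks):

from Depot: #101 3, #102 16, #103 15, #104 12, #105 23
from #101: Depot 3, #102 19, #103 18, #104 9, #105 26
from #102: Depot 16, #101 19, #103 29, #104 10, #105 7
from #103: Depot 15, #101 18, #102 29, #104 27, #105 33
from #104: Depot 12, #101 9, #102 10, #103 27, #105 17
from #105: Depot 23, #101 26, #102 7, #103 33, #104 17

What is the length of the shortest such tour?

Minimum total distance: 77 blocks.

With 5 stops there are 5!/2 = 60 distinct round trips (a route and its reverse cost the same).
Depot - #101 - #102 - #103 - #104 - #105 - Depot: 3+19+29+27+17+23 = 118
Depot - #101 - #102 - #103 - #105 - #104 - Depot: 3+19+29+33+17+12 = 113
Depot - #101 - #102 - #104 - #103 - #105 - Depot: 3+19+10+27+33+23 = 115
Depot - #101 - #102 - #104 - #105 - #103 - Depot: 3+19+10+17+33+15 = 97
Depot - #101 - #102 - #105 - #103 - #104 - Depot: 3+19+7+33+27+12 = 101
Depot - #101 - #102 - #105 - #104 - #103 - Depot: 3+19+7+17+27+15 = 88
Depot - #101 - #103 - #102 - #104 - #105 - Depot: 3+18+29+10+17+23 = 100
Depot - #101 - #103 - #102 - #105 - #104 - Depot: 3+18+29+7+17+12 = 86
Depot - #101 - #103 - #104 - #102 - #105 - Depot: 3+18+27+10+7+23 = 88
Depot - #101 - #103 - #104 - #105 - #102 - Depot: 3+18+27+17+7+16 = 88
Depot - #101 - #103 - #105 - #102 - #104 - Depot: 3+18+33+7+10+12 = 83
Depot - #101 - #103 - #105 - #104 - #102 - Depot: 3+18+33+17+10+16 = 97
Depot - #101 - #104 - #102 - #103 - #105 - Depot: 3+9+10+29+33+23 = 107
Depot - #101 - #104 - #102 - #105 - #103 - Depot: 3+9+10+7+33+15 = 77
… (46 more)
The minimum is 77.
One optimal route: Depot → #101 → #104 → #102 → #105 → #103 → Depot (or its reverse).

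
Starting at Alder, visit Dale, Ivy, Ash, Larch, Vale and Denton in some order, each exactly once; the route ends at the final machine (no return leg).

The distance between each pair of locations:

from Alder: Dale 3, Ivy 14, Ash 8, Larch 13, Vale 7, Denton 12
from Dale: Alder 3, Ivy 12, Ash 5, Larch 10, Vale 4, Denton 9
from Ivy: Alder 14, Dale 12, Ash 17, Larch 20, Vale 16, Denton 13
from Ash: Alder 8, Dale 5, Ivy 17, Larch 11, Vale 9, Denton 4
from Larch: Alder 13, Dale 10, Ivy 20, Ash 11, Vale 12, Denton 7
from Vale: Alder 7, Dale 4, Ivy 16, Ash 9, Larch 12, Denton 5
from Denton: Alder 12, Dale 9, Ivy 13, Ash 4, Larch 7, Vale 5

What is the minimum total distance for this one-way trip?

There are 6! = 720 possible orderings.
Alder→Dale→Ivy→Ash→Larch→Vale→Denton: 3+12+17+11+12+5 = 60
Alder→Dale→Ivy→Ash→Larch→Denton→Vale: 3+12+17+11+7+5 = 55
Alder→Dale→Ivy→Ash→Vale→Larch→Denton: 3+12+17+9+12+7 = 60
Alder→Dale→Ivy→Ash→Vale→Denton→Larch: 3+12+17+9+5+7 = 53
Alder→Dale→Ivy→Ash→Denton→Larch→Vale: 3+12+17+4+7+12 = 55
Alder→Dale→Ivy→Ash→Denton→Vale→Larch: 3+12+17+4+5+12 = 53
Alder→Dale→Ivy→Larch→Ash→Vale→Denton: 3+12+20+11+9+5 = 60
Alder→Dale→Ivy→Larch→Ash→Denton→Vale: 3+12+20+11+4+5 = 55
… (712 more)
Alder→Dale→Ash→Larch→Denton→Vale→Ivy: 3+5+11+7+5+16 = 47  ← best
The minimum is 47.
One shortest path: Alder → Dale → Ash → Larch → Denton → Vale → Ivy.

47 — the minimum one-way total.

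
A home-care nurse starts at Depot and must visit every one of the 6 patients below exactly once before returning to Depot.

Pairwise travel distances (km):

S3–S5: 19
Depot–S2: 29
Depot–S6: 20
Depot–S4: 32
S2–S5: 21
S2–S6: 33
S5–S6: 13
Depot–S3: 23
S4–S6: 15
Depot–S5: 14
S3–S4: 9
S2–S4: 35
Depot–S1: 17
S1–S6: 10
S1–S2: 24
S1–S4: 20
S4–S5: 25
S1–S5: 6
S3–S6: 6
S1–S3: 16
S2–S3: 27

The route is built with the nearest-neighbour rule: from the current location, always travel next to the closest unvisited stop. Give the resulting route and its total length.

Depot → [S5:14 / S1:17 / S6:20 / S3:23 / S2:29 / S4:32] → S5 (14)
S5 → [S1:6 / S6:13 / S3:19 / S2:21 / S4:25] → S1 (6)
S1 → [S6:10 / S3:16 / S4:20 / S2:24] → S6 (10)
S6 → [S3:6 / S4:15 / S2:33] → S3 (6)
S3 → [S4:9 / S2:27] → S4 (9)
S4 → [S2:35] → S2 (35)
Return S2→Depot: 29.
Total = 14 + 6 + 10 + 6 + 9 + 35 + 29 = 109.

Total distance 109 km via the nearest-neighbour route Depot → S5 → S1 → S6 → S3 → S4 → S2 → Depot.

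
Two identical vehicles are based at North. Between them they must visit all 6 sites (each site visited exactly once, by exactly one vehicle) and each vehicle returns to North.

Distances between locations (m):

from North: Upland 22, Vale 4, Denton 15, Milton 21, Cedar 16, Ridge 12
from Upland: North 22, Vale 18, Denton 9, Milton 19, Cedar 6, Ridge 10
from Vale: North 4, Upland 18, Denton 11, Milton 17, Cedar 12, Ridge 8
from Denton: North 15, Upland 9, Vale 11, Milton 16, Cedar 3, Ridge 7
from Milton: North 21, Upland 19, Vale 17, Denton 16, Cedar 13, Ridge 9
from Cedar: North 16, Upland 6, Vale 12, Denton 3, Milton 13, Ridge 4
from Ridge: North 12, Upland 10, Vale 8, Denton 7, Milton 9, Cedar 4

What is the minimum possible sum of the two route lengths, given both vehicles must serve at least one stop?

There are 2^5 − 1 = 31 ways to divide the 6 stops into two non-empty groups. For each, the best each vehicle can do is its own shortest tour through its group:
  {Upland} + {Vale, Denton, Milton, Cedar, Ridge}: 44 + 52 = 96
  {Vale} + {Upland, Denton, Milton, Cedar, Ridge}: 8 + 64 = 72
  {Upland, Vale} + {Denton, Milton, Cedar, Ridge}: 44 + 52 = 96
  {Denton} + {Upland, Vale, Milton, Cedar, Ridge}: 30 + 62 = 92
  {Upland, Denton} + {Vale, Milton, Cedar, Ridge}: 46 + 50 = 96
  {Vale, Denton} + {Upland, Milton, Cedar, Ridge}: 30 + 62 = 92
  … (31 splits in total)
Best: vehicle 1 North → Vale → North = 8; vehicle 2 North → Denton → Upland → Cedar → Milton → Ridge → North = 64; combined 72.

72 m — the smallest possible combined total.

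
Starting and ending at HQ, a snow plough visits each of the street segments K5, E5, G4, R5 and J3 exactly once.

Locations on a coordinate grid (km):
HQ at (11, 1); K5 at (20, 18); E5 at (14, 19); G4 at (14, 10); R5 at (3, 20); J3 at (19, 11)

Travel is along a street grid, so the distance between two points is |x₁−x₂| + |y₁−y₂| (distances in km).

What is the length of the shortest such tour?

With 5 stops there are 5!/2 = 60 distinct round trips (a route and its reverse cost the same).
HQ - K5 - E5 - G4 - R5 - J3 - HQ: 26+7+9+21+25+18 = 106
HQ - K5 - E5 - G4 - J3 - R5 - HQ: 26+7+9+6+25+27 = 100
HQ - K5 - E5 - R5 - G4 - J3 - HQ: 26+7+12+21+6+18 = 90
HQ - K5 - E5 - R5 - J3 - G4 - HQ: 26+7+12+25+6+12 = 88
HQ - K5 - E5 - J3 - G4 - R5 - HQ: 26+7+13+6+21+27 = 100
HQ - K5 - E5 - J3 - R5 - G4 - HQ: 26+7+13+25+21+12 = 104
HQ - K5 - G4 - E5 - R5 - J3 - HQ: 26+14+9+12+25+18 = 104
HQ - K5 - G4 - E5 - J3 - R5 - HQ: 26+14+9+13+25+27 = 114
HQ - K5 - G4 - R5 - E5 - J3 - HQ: 26+14+21+12+13+18 = 104
HQ - K5 - G4 - R5 - J3 - E5 - HQ: 26+14+21+25+13+21 = 120
HQ - K5 - G4 - J3 - E5 - R5 - HQ: 26+14+6+13+12+27 = 98
HQ - K5 - G4 - J3 - R5 - E5 - HQ: 26+14+6+25+12+21 = 104
HQ - K5 - R5 - E5 - G4 - J3 - HQ: 26+19+12+9+6+18 = 90
HQ - K5 - R5 - E5 - J3 - G4 - HQ: 26+19+12+13+6+12 = 88
… (46 more)
HQ - G4 - J3 - K5 - E5 - R5 - HQ: 12+6+8+7+12+27 = 72  ← best
The minimum is 72.
One optimal route: HQ → G4 → J3 → K5 → E5 → R5 → HQ (or its reverse).

72 km — the shortest possible round trip.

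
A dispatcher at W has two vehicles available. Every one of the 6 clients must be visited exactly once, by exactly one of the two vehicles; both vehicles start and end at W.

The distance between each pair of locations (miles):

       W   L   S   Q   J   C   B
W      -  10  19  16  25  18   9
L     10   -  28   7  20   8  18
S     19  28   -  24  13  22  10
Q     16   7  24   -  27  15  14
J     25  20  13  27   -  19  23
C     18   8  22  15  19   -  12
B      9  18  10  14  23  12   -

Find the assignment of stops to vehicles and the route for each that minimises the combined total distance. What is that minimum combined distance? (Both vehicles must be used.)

Minimum combined distance: 100 miles.

Check every non-empty split of the stops between the two vehicles; for each half take its own optimal tour:
  {L} + {S, Q, J, C, B}: 20 + 82 = 102
  {S} + {L, Q, J, C, B}: 38 + 82 = 120
  {L, S} + {Q, J, C, B}: 57 + 82 = 139
  {Q} + {L, S, J, C, B}: 32 + 69 = 101
  {L, Q} + {S, J, C, B}: 33 + 69 = 102
  {S, Q} + {L, J, C, B}: 59 + 69 = 128
  … (31 splits in total)
  {L, S, Q, J, C} + {B}: 82 + 18 = 100  ← best
Best: vehicle 1 W → S → J → C → L → Q → W = 82; vehicle 2 W → B → W = 18; combined 100.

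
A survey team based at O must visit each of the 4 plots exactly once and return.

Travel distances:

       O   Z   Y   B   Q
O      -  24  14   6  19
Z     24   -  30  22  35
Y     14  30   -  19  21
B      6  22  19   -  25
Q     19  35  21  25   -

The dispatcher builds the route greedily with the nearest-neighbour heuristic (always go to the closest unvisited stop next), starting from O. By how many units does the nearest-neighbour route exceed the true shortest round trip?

O: B=6, Y=14, Q=19, Z=24 ⇒ B
B: Y=19, Z=22, Q=25 ⇒ Y
Y: Q=21, Z=30 ⇒ Q
Q: Z=35 ⇒ Z
NN route O → B → Y → Q → Z → O costs 105.
Optimal: O → Y → Q → Z → B → O costs 98 (by enumerating all 12 distinct tours).
Excess = 105 − 98 = 7.

Excess over optimum: 7.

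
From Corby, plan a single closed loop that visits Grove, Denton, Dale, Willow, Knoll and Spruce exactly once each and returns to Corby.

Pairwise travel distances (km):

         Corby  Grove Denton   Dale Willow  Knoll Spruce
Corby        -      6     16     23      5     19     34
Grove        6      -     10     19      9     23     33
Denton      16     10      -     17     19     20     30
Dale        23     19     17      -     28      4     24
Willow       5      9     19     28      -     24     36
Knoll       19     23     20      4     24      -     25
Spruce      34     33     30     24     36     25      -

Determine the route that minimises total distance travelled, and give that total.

With 6 stops there are 6!/2 = 360 distinct round trips (a route and its reverse cost the same).
Corby-Grove-Denton-Dale-Willow-Knoll-Spruce-Corby: 6+10+17+28+24+25+34 = 144
Corby-Grove-Denton-Dale-Willow-Spruce-Knoll-Corby: 6+10+17+28+36+25+19 = 141
Corby-Grove-Denton-Dale-Knoll-Willow-Spruce-Corby: 6+10+17+4+24+36+34 = 131
Corby-Grove-Denton-Dale-Knoll-Spruce-Willow-Corby: 6+10+17+4+25+36+5 = 103
Corby-Grove-Denton-Dale-Spruce-Willow-Knoll-Corby: 6+10+17+24+36+24+19 = 136
Corby-Grove-Denton-Dale-Spruce-Knoll-Willow-Corby: 6+10+17+24+25+24+5 = 111
Corby-Grove-Denton-Willow-Dale-Knoll-Spruce-Corby: 6+10+19+28+4+25+34 = 126
Corby-Grove-Denton-Willow-Dale-Spruce-Knoll-Corby: 6+10+19+28+24+25+19 = 131
… (352 more)
Corby-Willow-Grove-Denton-Spruce-Dale-Knoll-Corby: 5+9+10+30+24+4+19 = 101  ← best
The minimum is 101.
One optimal route: Corby → Willow → Grove → Denton → Spruce → Dale → Knoll → Corby (or its reverse).

Shortest round trip = 101 km.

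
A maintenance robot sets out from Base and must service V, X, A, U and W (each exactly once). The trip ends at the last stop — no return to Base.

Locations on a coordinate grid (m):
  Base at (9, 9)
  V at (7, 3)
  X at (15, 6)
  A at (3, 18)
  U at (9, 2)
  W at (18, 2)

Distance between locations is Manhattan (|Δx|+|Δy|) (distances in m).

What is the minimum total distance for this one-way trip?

Shortest open route: 47 m.

There are 5! = 120 possible orderings.
Base - V - X - A - U - W: 8+11+24+22+9 = 74
Base - V - X - A - W - U: 8+11+24+31+9 = 83
Base - V - X - U - A - W: 8+11+10+22+31 = 82
Base - V - X - U - W - A: 8+11+10+9+31 = 69
Base - V - X - W - A - U: 8+11+7+31+22 = 79
Base - V - X - W - U - A: 8+11+7+9+22 = 57
Base - V - A - X - U - W: 8+19+24+10+9 = 70
Base - V - A - X - W - U: 8+19+24+7+9 = 67
Base - V - A - U - X - W: 8+19+22+10+7 = 66
Base - V - A - U - W - X: 8+19+22+9+7 = 65
Base - V - A - W - X - U: 8+19+31+7+10 = 75
Base - V - A - W - U - X: 8+19+31+9+10 = 77
Base - V - U - X - A - W: 8+3+10+24+31 = 76
Base - V - U - X - W - A: 8+3+10+7+31 = 59
… (106 more)
Base - X - W - U - V - A: 9+7+9+3+19 = 47  ← best
The minimum is 47.
One shortest path: Base → X → W → U → V → A.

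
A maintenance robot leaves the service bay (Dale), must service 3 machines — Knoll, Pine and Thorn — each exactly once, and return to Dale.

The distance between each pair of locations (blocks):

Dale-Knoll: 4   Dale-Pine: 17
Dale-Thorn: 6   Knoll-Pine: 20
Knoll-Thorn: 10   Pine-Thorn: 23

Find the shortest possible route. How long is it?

53 blocks — the shortest possible round trip.

With 3 stops there are 3!/2 = 3 distinct round trips (a route and its reverse cost the same).
Dale - Knoll - Pine - Thorn - Dale: 4+20+23+6 = 53
Dale - Knoll - Thorn - Pine - Dale: 4+10+23+17 = 54
Dale - Pine - Knoll - Thorn - Dale: 17+20+10+6 = 53
The minimum is 53.
One optimal route: Dale → Knoll → Pine → Thorn → Dale (or its reverse).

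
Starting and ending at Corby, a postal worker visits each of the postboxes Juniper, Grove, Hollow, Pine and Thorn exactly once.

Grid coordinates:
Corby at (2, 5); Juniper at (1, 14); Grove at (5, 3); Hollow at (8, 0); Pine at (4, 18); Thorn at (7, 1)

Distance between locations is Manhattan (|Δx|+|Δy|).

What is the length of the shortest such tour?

50 — the shortest possible round trip.

There are 60 distinct closed tours to check (reversals are equivalent).
Corby - Juniper - Grove - Hollow - Pine - Thorn - Corby: 10+15+6+22+20+9 = 82
Corby - Juniper - Grove - Hollow - Thorn - Pine - Corby: 10+15+6+2+20+15 = 68
Corby - Juniper - Grove - Pine - Hollow - Thorn - Corby: 10+15+16+22+2+9 = 74
Corby - Juniper - Grove - Pine - Thorn - Hollow - Corby: 10+15+16+20+2+11 = 74
Corby - Juniper - Grove - Thorn - Hollow - Pine - Corby: 10+15+4+2+22+15 = 68
Corby - Juniper - Grove - Thorn - Pine - Hollow - Corby: 10+15+4+20+22+11 = 82
Corby - Juniper - Hollow - Grove - Pine - Thorn - Corby: 10+21+6+16+20+9 = 82
Corby - Juniper - Hollow - Grove - Thorn - Pine - Corby: 10+21+6+4+20+15 = 76
Corby - Juniper - Hollow - Pine - Grove - Thorn - Corby: 10+21+22+16+4+9 = 82
Corby - Juniper - Hollow - Pine - Thorn - Grove - Corby: 10+21+22+20+4+5 = 82
Corby - Juniper - Hollow - Thorn - Grove - Pine - Corby: 10+21+2+4+16+15 = 68
Corby - Juniper - Hollow - Thorn - Pine - Grove - Corby: 10+21+2+20+16+5 = 74
Corby - Juniper - Pine - Grove - Hollow - Thorn - Corby: 10+7+16+6+2+9 = 50
Corby - Juniper - Pine - Grove - Thorn - Hollow - Corby: 10+7+16+4+2+11 = 50
… (46 more)
The minimum is 50.
One optimal route: Corby → Juniper → Pine → Grove → Hollow → Thorn → Corby (or its reverse).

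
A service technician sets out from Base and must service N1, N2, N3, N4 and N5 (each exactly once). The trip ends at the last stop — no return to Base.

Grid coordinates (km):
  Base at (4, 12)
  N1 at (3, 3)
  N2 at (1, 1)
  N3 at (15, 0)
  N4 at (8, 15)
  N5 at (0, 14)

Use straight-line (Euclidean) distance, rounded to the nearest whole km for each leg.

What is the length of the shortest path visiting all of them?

There are 5! = 120 possible orderings.
Base → N1 → N2 → N3 → N4 → N5: 9+3+14+17+8 = 51
Base → N1 → N2 → N3 → N5 → N4: 9+3+14+21+8 = 55
Base → N1 → N2 → N4 → N3 → N5: 9+3+16+17+21 = 66
Base → N1 → N2 → N4 → N5 → N3: 9+3+16+8+21 = 57
Base → N1 → N2 → N5 → N3 → N4: 9+3+13+21+17 = 63
Base → N1 → N2 → N5 → N4 → N3: 9+3+13+8+17 = 50
Base → N1 → N3 → N2 → N4 → N5: 9+12+14+16+8 = 59
Base → N1 → N3 → N2 → N5 → N4: 9+12+14+13+8 = 56
Base → N1 → N3 → N4 → N2 → N5: 9+12+17+16+13 = 67
Base → N1 → N3 → N4 → N5 → N2: 9+12+17+8+13 = 59
Base → N1 → N3 → N5 → N2 → N4: 9+12+21+13+16 = 71
Base → N1 → N3 → N5 → N4 → N2: 9+12+21+8+16 = 66
Base → N1 → N4 → N2 → N3 → N5: 9+13+16+14+21 = 73
Base → N1 → N4 → N2 → N5 → N3: 9+13+16+13+21 = 72
… (106 more)
Base → N4 → N5 → N1 → N2 → N3: 5+8+11+3+14 = 41  ← best
The minimum is 41.
One shortest path: Base → N4 → N5 → N1 → N2 → N3.

Shortest open route: 41 km.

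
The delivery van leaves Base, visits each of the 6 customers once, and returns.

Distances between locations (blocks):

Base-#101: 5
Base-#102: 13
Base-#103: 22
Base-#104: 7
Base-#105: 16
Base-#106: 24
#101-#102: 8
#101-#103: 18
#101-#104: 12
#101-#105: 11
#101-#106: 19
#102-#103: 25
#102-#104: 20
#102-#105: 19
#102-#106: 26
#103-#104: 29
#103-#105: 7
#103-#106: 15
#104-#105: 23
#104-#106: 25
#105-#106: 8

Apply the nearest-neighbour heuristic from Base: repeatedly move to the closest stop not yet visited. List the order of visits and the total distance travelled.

Nearest-neighbour total = 86 blocks; route Base → #101 → #102 → #105 → #103 → #106 → #104 → Base.

From Base: distances to unvisited — #101=5, #104=7, #102=13, #105=16, #103=22, #106=24. Nearest is #101 (5).
From #101: distances to unvisited — #102=8, #105=11, #104=12, #103=18, #106=19. Nearest is #102 (8).
From #102: distances to unvisited — #105=19, #104=20, #103=25, #106=26. Nearest is #105 (19).
From #105: distances to unvisited — #103=7, #106=8, #104=23. Nearest is #103 (7).
From #103: distances to unvisited — #106=15, #104=29. Nearest is #106 (15).
From #106: distances to unvisited — #104=25. Nearest is #104 (25).
Return #104→Base: 7.
Total = 5 + 8 + 19 + 7 + 15 + 25 + 7 = 86.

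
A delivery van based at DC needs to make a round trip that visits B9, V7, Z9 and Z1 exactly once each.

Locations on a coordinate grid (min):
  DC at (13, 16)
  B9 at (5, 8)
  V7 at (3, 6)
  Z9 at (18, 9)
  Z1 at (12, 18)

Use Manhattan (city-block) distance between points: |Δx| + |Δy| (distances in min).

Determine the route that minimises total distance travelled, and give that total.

There are 12 distinct closed tours to check (reversals are equivalent).
DC-B9-V7-Z9-Z1-DC: 16+4+18+15+3 = 56
DC-B9-V7-Z1-Z9-DC: 16+4+21+15+12 = 68
DC-B9-Z9-V7-Z1-DC: 16+14+18+21+3 = 72
DC-B9-Z9-Z1-V7-DC: 16+14+15+21+20 = 86
DC-B9-Z1-V7-Z9-DC: 16+17+21+18+12 = 84
DC-B9-Z1-Z9-V7-DC: 16+17+15+18+20 = 86
DC-V7-B9-Z9-Z1-DC: 20+4+14+15+3 = 56
DC-V7-B9-Z1-Z9-DC: 20+4+17+15+12 = 68
DC-V7-Z9-B9-Z1-DC: 20+18+14+17+3 = 72
DC-V7-Z1-B9-Z9-DC: 20+21+17+14+12 = 84
DC-Z9-B9-V7-Z1-DC: 12+14+4+21+3 = 54
DC-Z9-V7-B9-Z1-DC: 12+18+4+17+3 = 54
The minimum is 54.
One optimal route: DC → Z9 → B9 → V7 → Z1 → DC (or its reverse).

Shortest round trip = 54 min.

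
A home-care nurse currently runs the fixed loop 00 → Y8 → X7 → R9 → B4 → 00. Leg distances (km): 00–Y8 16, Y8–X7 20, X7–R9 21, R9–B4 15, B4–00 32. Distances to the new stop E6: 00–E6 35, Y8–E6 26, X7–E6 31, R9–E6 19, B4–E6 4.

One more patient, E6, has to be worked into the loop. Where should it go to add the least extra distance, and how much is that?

+7 km — insert E6 between B4 and 00.

Insertion cost between consecutive stops i–j is d(i,E6) + d(E6,j) − d(i,j):
  between 00 and Y8: 35 + 26 − 16 = 45
  between Y8 and X7: 26 + 31 − 20 = 37
  between X7 and R9: 31 + 19 − 21 = 29
  between R9 and B4: 19 + 4 − 15 = 8
  between B4 and 00: 4 + 35 − 32 = 7
Cheapest insertion is between B4 and 00, adding 7.
New total = 104 + 7 = 111.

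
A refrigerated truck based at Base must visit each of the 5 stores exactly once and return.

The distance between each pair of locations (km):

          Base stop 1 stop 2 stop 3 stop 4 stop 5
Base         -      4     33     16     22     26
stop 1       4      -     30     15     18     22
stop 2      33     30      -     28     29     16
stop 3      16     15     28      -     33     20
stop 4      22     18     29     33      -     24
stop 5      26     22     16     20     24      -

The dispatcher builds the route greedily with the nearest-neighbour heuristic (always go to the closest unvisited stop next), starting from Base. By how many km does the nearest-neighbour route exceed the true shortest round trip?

Base: stop 1=4, stop 3=16, stop 4=22, stop 5=26, stop 2=33 ⇒ stop 1
stop 1: stop 3=15, stop 4=18, stop 5=22, stop 2=30 ⇒ stop 3
stop 3: stop 5=20, stop 2=28, stop 4=33 ⇒ stop 5
stop 5: stop 2=16, stop 4=24 ⇒ stop 2
stop 2: stop 4=29 ⇒ stop 4
NN route Base → stop 1 → stop 3 → stop 5 → stop 2 → stop 4 → Base costs 106.
Optimal: Base → stop 1 → stop 4 → stop 2 → stop 5 → stop 3 → Base costs 103 (by enumerating all 60 distinct tours).
Excess = 106 − 103 = 3.

3 km longer than the optimal tour.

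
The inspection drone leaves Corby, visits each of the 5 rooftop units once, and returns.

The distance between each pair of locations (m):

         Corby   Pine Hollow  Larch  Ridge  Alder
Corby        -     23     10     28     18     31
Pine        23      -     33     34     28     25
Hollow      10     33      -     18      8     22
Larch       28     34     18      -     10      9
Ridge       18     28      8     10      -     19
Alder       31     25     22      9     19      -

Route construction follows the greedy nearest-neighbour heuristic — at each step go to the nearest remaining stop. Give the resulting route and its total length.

Nearest-neighbour total = 85 m; route Corby → Hollow → Ridge → Larch → Alder → Pine → Corby.

From Corby: distances to unvisited — Hollow=10, Ridge=18, Pine=23, Larch=28, Alder=31. Nearest is Hollow (10).
From Hollow: distances to unvisited — Ridge=8, Larch=18, Alder=22, Pine=33. Nearest is Ridge (8).
From Ridge: distances to unvisited — Larch=10, Alder=19, Pine=28. Nearest is Larch (10).
From Larch: distances to unvisited — Alder=9, Pine=34. Nearest is Alder (9).
From Alder: distances to unvisited — Pine=25. Nearest is Pine (25).
Return Pine→Corby: 23.
Total = 10 + 8 + 10 + 9 + 25 + 23 = 85.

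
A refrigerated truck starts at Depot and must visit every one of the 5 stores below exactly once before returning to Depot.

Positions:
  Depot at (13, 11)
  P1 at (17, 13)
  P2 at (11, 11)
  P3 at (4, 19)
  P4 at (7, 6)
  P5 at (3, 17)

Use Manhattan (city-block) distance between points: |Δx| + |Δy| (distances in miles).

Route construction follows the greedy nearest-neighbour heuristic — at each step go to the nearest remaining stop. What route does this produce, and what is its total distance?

Depot → [P2:2 / P1:6 / P4:11 / P5:16 / P3:17] → P2 (2)
P2 → [P1:8 / P4:9 / P5:14 / P3:15] → P1 (8)
P1 → [P4:17 / P5:18 / P3:19] → P4 (17)
P4 → [P5:15 / P3:16] → P5 (15)
P5 → [P3:3] → P3 (3)
Return P3→Depot: 17.
Total = 2 + 8 + 17 + 15 + 3 + 17 = 62.

62 miles along Depot → P2 → P1 → P4 → P5 → P3 → Depot.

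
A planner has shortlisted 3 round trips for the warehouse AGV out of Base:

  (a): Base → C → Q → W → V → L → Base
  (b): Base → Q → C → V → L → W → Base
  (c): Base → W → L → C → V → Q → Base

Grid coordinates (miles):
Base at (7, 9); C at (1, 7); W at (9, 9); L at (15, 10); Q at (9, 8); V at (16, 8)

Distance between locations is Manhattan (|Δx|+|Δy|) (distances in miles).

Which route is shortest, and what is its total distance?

(a): 8 + 9 + 1 + 8 + 3 + 9 = 38
(b): 3 + 9 + 16 + 3 + 7 + 2 = 40
(c): 2 + 7 + 17 + 16 + 7 + 3 = 52

Shortest is (a), total 38 miles.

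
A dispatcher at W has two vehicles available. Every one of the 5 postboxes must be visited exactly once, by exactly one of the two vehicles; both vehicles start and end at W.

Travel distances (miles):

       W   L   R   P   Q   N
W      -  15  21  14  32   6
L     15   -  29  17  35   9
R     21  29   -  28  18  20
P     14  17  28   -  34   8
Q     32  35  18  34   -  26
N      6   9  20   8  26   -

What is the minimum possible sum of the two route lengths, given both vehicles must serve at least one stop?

Minimum combined distance: 117 miles.

Try each way of splitting the stops between the two vehicles (each non-empty) and, for each split, find the best tour for each vehicle:
  {L} + {R, P, Q, N}: 30 + 87 = 117
  {R} + {L, P, Q, N}: 42 + 98 = 140
  {L, R} + {P, Q, N}: 65 + 80 = 145
  {P} + {L, R, Q, N}: 28 + 89 = 117
  {L, P} + {R, Q, N}: 46 + 71 = 117
  {R, P} + {L, Q, N}: 63 + 82 = 145
  … (15 splits in total)
Best: vehicle 1 W → L → W = 30; vehicle 2 W → R → Q → P → N → W = 87; combined 117.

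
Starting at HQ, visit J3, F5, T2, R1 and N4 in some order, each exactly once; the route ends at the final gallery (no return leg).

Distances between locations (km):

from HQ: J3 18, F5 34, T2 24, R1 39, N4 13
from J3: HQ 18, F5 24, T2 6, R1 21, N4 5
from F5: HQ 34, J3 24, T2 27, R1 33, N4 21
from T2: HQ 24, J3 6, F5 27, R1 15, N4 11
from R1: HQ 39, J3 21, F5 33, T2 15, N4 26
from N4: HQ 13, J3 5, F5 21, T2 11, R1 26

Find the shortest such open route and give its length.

Shortest open route: 72 km.

There are 5! = 120 possible orderings.
HQ→J3→F5→T2→R1→N4: 18+24+27+15+26 = 110
HQ→J3→F5→T2→N4→R1: 18+24+27+11+26 = 106
HQ→J3→F5→R1→T2→N4: 18+24+33+15+11 = 101
HQ→J3→F5→R1→N4→T2: 18+24+33+26+11 = 112
HQ→J3→F5→N4→T2→R1: 18+24+21+11+15 = 89
HQ→J3→F5→N4→R1→T2: 18+24+21+26+15 = 104
HQ→J3→T2→F5→R1→N4: 18+6+27+33+26 = 110
HQ→J3→T2→F5→N4→R1: 18+6+27+21+26 = 98
HQ→J3→T2→R1→F5→N4: 18+6+15+33+21 = 93
HQ→J3→T2→R1→N4→F5: 18+6+15+26+21 = 86
HQ→J3→T2→N4→F5→R1: 18+6+11+21+33 = 89
HQ→J3→T2→N4→R1→F5: 18+6+11+26+33 = 94
HQ→J3→R1→F5→T2→N4: 18+21+33+27+11 = 110
HQ→J3→R1→F5→N4→T2: 18+21+33+21+11 = 104
… (106 more)
HQ→N4→J3→T2→R1→F5: 13+5+6+15+33 = 72  ← best
The minimum is 72.
One shortest path: HQ → N4 → J3 → T2 → R1 → F5.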